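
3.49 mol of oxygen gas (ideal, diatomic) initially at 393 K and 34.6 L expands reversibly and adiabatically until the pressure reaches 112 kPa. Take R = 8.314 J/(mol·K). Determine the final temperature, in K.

P₁ = nRT₁/V₁ = 3.49×8.314×393/34.6 = 330 kPa.
Adiabatic: T₂/T₁ = (P₂/P₁)^((γ−1)/γ) ⇒ T₂ = 393×(0.340)^0.286 = 289 K; V₂ = 74.8 L.

289 K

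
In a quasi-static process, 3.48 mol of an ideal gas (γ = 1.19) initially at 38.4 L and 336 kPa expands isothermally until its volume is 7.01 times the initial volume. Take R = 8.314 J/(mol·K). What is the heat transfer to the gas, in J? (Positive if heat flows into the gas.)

25100 J

T₁ = P₁V₁/(nR) = 336×38.4/(3.48×8.314) = 446 K.
Isothermal: T stays 446 K; PV = const ⇒ V₂ = 269 L, P₂ = 47.9 kPa.
ΔU = 0 (ideal gas, T constant).
W = nRT ln(V₂/V₁) = 3.48×8.314×446×ln(7.01) = 25100 J.
Q = ΔU + W = 25100 J.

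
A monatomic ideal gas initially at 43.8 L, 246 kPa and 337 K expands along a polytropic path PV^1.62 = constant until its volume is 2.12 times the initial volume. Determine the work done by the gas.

6470 J

n = P₁V₁/(RT₁) = 246×43.8/(8.314×337) = 3.85 mol.
Polytropic n=1.62: T₂ = T₁(V₁/V₂)^(n−1) = 337×(0.472)^0.62 = 211 K; P₂ = P₁(V₁/V₂)^n = 72.8 kPa.
W = (P₁V₁−P₂V₂)/(n−1) = (246×43.8−72.8×92.9)/0.62 = 6470 J.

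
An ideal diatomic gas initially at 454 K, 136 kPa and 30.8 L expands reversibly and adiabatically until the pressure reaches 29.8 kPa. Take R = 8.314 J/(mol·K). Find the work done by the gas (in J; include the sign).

n = P₁V₁/(RT₁) = 136×30.8/(8.314×454) = 1.11 mol.
Adiabatic: T₂/T₁ = (P₂/P₁)^((γ−1)/γ) ⇒ T₂ = 454×(0.219)^0.286 = 294 K; V₂ = 91.1 L.
ΔU = nCvΔT = 1.11×20.8×(294−454) = -3690 J.
Q = 0 for an adiabatic process, so W = −ΔU = 3690 J.

3690 J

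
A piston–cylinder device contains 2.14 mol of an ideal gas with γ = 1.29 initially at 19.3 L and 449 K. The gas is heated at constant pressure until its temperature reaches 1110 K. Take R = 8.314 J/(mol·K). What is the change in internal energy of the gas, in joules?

40600 J

P₁ = nRT₁/V₁ = 2.14×8.314×449/19.3 = 414 kPa.
Isobaric: P stays 414 kPa; V/T = const ⇒ T₂ = 1110 K, V₂ = 47.7 L.
For an ideal gas ΔU = nCvΔT with Cv = R/(γ−1) = 28.7 J/(mol·K).
ΔU = 2.14×28.7×(1110−449) = 40600 J.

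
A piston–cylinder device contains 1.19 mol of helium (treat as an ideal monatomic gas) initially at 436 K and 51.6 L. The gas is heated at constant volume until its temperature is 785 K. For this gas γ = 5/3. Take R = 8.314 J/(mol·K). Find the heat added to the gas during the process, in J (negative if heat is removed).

P₁ = nRT₁/V₁ = 1.19×8.314×436/51.6 = 83.6 kPa.
Isochoric: V stays 51.6 L; P/T = const ⇒ T₂ = 785 K, P₂ = 151 kPa.
W = 0 (no volume change).
ΔU = nCvΔT = 1.19×12.5×(785−436) = 5180 J.
Q = ΔU = 5180 J.

5180 J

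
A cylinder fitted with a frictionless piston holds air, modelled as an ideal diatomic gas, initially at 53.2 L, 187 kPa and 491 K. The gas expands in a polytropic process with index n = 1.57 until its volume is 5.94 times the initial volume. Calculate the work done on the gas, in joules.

-11100 J

n = P₁V₁/(RT₁) = 187×53.2/(8.314×491) = 2.44 mol.
Polytropic n=1.57: T₂ = T₁(V₁/V₂)^(n−1) = 491×(0.168)^0.57 = 178 K; P₂ = P₁(V₁/V₂)^n = 11.4 kPa.
W = (P₁V₁−P₂V₂)/(n−1) = (187×53.2−11.4×316)/0.57 = 11100 J.
Work done on the gas = −W_by = -11100 J.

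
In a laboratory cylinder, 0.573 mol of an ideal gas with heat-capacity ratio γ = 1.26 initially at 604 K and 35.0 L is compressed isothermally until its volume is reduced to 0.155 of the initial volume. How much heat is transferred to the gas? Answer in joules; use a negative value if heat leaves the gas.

-5360 J

P₁ = nRT₁/V₁ = 0.573×8.314×604/35.0 = 82.2 kPa.
Isothermal: T stays 604 K; PV = const ⇒ V₂ = 5.42 L, P₂ = 530 kPa.
ΔU = 0 (ideal gas, T constant).
W = nRT ln(V₂/V₁) = 0.573×8.314×604×ln(0.155) = -5360 J.
Q = ΔU + W = -5360 J.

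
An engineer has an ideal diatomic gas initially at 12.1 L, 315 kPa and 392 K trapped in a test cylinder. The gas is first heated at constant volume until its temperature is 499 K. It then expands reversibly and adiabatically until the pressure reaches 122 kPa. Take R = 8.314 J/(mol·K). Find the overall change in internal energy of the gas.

-895 J

n = P₁V₁/(RT₁) = 315×12.1/(8.314×392) = 1.17 mol.
Step 1 — Isochoric: V stays 12.1 L; P/T = const ⇒ T₂ = 499 K, P₂ = 401 kPa.
W = 0 (no volume change).
ΔU = nCvΔT = 1.17×20.8×(499−392) = 2600 J.
Q = ΔU = 2600 J.
State after step 1: P = 401 kPa, V = 12.1 L, T = 499 K.
Step 2 — Adiabatic: T₂/T₁ = (P₂/P₁)^((γ−1)/γ) ⇒ T₂ = 499×(0.304)^0.286 = 355 K; V₂ = 28.3 L.
ΔU = nCvΔT = 1.17×20.8×(355−499) = -3500 J.
Q = 0 for an adiabatic process, so W = −ΔU = 3500 J.
Net over both steps: W = 3500 J, Q = 2600 J, ΔU = -895 J.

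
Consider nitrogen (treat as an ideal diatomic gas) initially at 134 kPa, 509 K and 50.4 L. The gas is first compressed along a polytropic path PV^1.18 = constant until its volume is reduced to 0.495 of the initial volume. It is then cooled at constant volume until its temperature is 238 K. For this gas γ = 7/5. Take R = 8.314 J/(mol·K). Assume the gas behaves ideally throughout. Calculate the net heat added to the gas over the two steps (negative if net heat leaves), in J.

n = P₁V₁/(RT₁) = 134×50.4/(8.314×509) = 1.60 mol.
Step 1 — Polytropic n=1.18: T₂ = T₁(V₁/V₂)^(n−1) = 509×(2.02)^0.18 = 578 K; P₂ = P₁(V₁/V₂)^n = 307 kPa.
W = (P₁V₁−P₂V₂)/(n−1) = (134×50.4−307×24.9)/0.18 = -5060 J.
ΔU = nCvΔT = 1.60×20.8×(578−509) = 2280 J.
Q = ΔU + W = -2780 J.
State after step 1: P = 307 kPa, V = 24.9 L, T = 578 K.
Step 2 — Isochoric: V stays 24.9 L; P/T = const ⇒ T₂ = 238 K, P₂ = 127 kPa.
W = 0 (no volume change).
ΔU = nCvΔT = 1.60×20.8×(238−578) = -11300 J.
Q = ΔU = -11300 J.
Net over both steps: W = -5060 J, Q = -14100 J, ΔU = -8990 J.

-14100 J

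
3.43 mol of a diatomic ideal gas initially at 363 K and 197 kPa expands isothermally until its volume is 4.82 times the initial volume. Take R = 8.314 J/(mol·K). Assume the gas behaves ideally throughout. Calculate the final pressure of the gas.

V₁ = nRT₁/P₁ = 3.43×8.314×363/197 = 52.5 L.
Isothermal: T stays 363 K; PV = const ⇒ V₂ = 253 L, P₂ = 40.9 kPa.

40.9 kPa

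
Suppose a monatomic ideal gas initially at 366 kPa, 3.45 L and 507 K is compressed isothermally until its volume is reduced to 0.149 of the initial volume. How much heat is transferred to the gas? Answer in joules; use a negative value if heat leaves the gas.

-2400 J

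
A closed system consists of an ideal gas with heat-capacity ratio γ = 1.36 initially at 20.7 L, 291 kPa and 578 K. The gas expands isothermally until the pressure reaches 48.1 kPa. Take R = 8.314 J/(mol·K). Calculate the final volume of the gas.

Isothermal: T stays 578 K; PV = const ⇒ V₂ = 125 L, P₂ = 48.1 kPa.

125 L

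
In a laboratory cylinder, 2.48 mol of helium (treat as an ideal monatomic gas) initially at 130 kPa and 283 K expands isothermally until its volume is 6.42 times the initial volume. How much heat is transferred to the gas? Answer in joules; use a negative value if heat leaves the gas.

10800 J

V₁ = nRT₁/P₁ = 2.48×8.314×283/130 = 44.9 L.
Isothermal: T stays 283 K; PV = const ⇒ V₂ = 288 L, P₂ = 20.2 kPa.
ΔU = 0 (ideal gas, T constant).
W = nRT ln(V₂/V₁) = 2.48×8.314×283×ln(6.42) = 10800 J.
Q = ΔU + W = 10800 J.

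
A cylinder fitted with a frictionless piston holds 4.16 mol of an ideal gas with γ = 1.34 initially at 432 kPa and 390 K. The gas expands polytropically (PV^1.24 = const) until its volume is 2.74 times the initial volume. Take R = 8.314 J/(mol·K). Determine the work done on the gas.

-12100 J

V₁ = nRT₁/P₁ = 4.16×8.314×390/432 = 31.2 L.
Polytropic n=1.24: T₂ = T₁(V₁/V₂)^(n−1) = 390×(0.365)^0.24 = 306 K; P₂ = P₁(V₁/V₂)^n = 124 kPa.
W = (P₁V₁−P₂V₂)/(n−1) = (432×31.2−124×85.6)/0.24 = 12100 J.
Work done on the gas = −W_by = -12100 J.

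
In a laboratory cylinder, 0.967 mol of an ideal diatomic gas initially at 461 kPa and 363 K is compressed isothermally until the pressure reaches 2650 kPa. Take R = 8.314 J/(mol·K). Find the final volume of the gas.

1.10 L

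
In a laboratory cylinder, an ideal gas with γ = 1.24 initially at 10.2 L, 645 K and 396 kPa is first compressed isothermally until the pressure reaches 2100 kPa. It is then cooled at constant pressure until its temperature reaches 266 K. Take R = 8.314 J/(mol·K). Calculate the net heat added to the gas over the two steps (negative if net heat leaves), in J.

-19000 J

n = P₁V₁/(RT₁) = 396×10.2/(8.314×645) = 0.753 mol.
Step 1 — Isothermal: T stays 645 K; PV = const ⇒ V₂ = 1.92 L, P₂ = 2100 kPa.
ΔU = 0 (ideal gas, T constant).
W = nRT ln(V₂/V₁) = 0.753×8.314×645×ln(0.189) = -6740 J.
Q = ΔU + W = -6740 J.
State after step 1: P = 2100 kPa, V = 1.92 L, T = 645 K.
Step 2 — Isobaric: P stays 2100 kPa; V/T = const ⇒ T₂ = 266 K, V₂ = 0.793 L.
W = PΔV = 2100×(0.793−1.92) kPa·L = -2370 J.
ΔU = nCvΔT = 0.753×34.6×(266−645) = -9890 J.
Q = ΔU + W = nCpΔT = -12300 J.
Net over both steps: W = -9110 J, Q = -19000 J, ΔU = -9890 J.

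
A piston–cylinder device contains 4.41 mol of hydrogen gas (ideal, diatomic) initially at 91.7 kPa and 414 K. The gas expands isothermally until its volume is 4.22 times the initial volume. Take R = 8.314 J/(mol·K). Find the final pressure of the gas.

V₁ = nRT₁/P₁ = 4.41×8.314×414/91.7 = 166 L.
Isothermal: T stays 414 K; PV = const ⇒ V₂ = 699 L, P₂ = 21.7 kPa.

21.7 kPa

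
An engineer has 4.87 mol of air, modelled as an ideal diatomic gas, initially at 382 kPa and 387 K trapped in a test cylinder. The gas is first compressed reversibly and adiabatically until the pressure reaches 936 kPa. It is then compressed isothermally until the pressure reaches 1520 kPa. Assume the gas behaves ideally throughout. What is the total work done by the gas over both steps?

V₁ = nRT₁/P₁ = 4.87×8.314×387/382 = 41.0 L.
Step 1 — Adiabatic: T₂/T₁ = (P₂/P₁)^((γ−1)/γ) ⇒ T₂ = 387×(2.45)^0.286 = 500 K; V₂ = 21.6 L.
ΔU = nCvΔT = 4.87×20.8×(500−387) = 11400 J.
Q = 0 for an adiabatic process, so W = −ΔU = -11400 J.
State after step 1: P = 936 kPa, V = 21.6 L, T = 500 K.
Step 2 — Isothermal: T stays 500 K; PV = const ⇒ V₂ = 13.3 L, P₂ = 1520 kPa.
ΔU = 0 (ideal gas, T constant).
W = nRT ln(V₂/V₁) = 4.87×8.314×500×ln(0.616) = -9810 J.
Q = ΔU + W = -9810 J.
Net over both steps: W = -21200 J, Q = -9810 J, ΔU = 11400 J.

-21200 J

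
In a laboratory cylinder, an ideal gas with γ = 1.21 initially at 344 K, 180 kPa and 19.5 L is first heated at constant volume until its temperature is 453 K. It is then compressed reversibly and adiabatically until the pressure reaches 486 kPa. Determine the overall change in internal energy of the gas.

8220 J

n = P₁V₁/(RT₁) = 180×19.5/(8.314×344) = 1.23 mol.
Step 1 — Isochoric: V stays 19.5 L; P/T = const ⇒ T₂ = 453 K, P₂ = 237 kPa.
W = 0 (no volume change).
ΔU = nCvΔT = 1.23×39.6×(453−344) = 5300 J.
Q = ΔU = 5300 J.
State after step 1: P = 237 kPa, V = 19.5 L, T = 453 K.
Step 2 — Adiabatic: T₂/T₁ = (P₂/P₁)^((γ−1)/γ) ⇒ T₂ = 453×(2.05)^0.174 = 513 K; V₂ = 10.8 L.
ΔU = nCvΔT = 1.23×39.6×(513−453) = 2920 J.
Q = 0 for an adiabatic process, so W = −ΔU = -2920 J.
Net over both steps: W = -2920 J, Q = 5300 J, ΔU = 8220 J.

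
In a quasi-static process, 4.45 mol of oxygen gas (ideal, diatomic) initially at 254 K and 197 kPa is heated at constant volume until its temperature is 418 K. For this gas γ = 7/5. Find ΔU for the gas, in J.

15200 J

V₁ = nRT₁/P₁ = 4.45×8.314×254/197 = 47.7 L.
Isochoric: V stays 47.7 L; P/T = const ⇒ T₂ = 418 K, P₂ = 324 kPa.
For an ideal gas ΔU = nCvΔT with Cv = (5/2)R = 20.8 J/(mol·K).
ΔU = 4.45×20.8×(418−254) = 15200 J.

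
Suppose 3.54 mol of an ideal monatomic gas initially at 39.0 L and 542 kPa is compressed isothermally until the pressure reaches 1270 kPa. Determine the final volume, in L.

T₁ = P₁V₁/(nR) = 542×39.0/(3.54×8.314) = 718 K.
Isothermal: T stays 718 K; PV = const ⇒ V₂ = 16.6 L, P₂ = 1270 kPa.

16.6 L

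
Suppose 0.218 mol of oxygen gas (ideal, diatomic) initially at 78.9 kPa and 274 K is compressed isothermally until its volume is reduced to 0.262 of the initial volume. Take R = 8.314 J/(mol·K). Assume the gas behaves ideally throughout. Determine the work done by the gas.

V₁ = nRT₁/P₁ = 0.218×8.314×274/78.9 = 6.29 L.
Isothermal: T stays 274 K; PV = const ⇒ V₂ = 1.65 L, P₂ = 301 kPa.
W = nRT ln(V₂/V₁) = 0.218×8.314×274×ln(0.262) = -665 J.

-665 J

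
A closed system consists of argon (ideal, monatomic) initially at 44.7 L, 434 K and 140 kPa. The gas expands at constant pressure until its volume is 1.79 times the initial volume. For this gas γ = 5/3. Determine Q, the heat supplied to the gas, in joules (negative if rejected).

n = P₁V₁/(RT₁) = 140×44.7/(8.314×434) = 1.73 mol.
Isobaric: P stays 140 kPa; V/T = const ⇒ T₂ = 777 K, V₂ = 80.0 L.
W = PΔV = 140×(80.0−44.7) kPa·L = 4940 J.
ΔU = nCvΔT = 1.73×12.5×(777−434) = 7420 J.
Q = ΔU + W = nCpΔT = 12400 J.

12400 J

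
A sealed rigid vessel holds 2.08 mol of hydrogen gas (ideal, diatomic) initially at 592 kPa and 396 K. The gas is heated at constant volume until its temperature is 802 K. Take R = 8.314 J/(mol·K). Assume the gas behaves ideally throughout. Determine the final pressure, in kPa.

V₁ = nRT₁/P₁ = 2.08×8.314×396/592 = 11.6 L.
Isochoric: V stays 11.6 L; P/T = const ⇒ T₂ = 802 K, P₂ = 1200 kPa.

1200 kPa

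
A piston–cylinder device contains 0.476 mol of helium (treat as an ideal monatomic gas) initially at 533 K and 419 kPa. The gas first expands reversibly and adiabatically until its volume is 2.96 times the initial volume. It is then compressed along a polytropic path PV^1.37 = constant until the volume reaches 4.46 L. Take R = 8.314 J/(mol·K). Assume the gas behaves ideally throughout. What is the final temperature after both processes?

404 K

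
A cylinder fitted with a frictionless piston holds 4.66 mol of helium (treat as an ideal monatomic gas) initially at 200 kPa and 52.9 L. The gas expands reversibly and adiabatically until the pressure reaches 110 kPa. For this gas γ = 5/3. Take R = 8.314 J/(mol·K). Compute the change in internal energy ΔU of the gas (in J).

T₁ = P₁V₁/(nR) = 200×52.9/(4.66×8.314) = 273 K.
Adiabatic: T₂/T₁ = (P₂/P₁)^((γ−1)/γ) ⇒ T₂ = 273×(0.550)^0.400 = 215 K; V₂ = 75.7 L.
For an ideal gas ΔU = nCvΔT with Cv = (3/2)R = 12.5 J/(mol·K).
ΔU = 4.66×12.5×(215−273) = -3380 J.

-3380 J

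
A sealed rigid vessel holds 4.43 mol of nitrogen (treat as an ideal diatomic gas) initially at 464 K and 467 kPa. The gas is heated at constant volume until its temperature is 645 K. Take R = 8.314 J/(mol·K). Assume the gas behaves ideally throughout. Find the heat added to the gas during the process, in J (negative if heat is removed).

16700 J

V₁ = nRT₁/P₁ = 4.43×8.314×464/467 = 36.6 L.
Isochoric: V stays 36.6 L; P/T = const ⇒ T₂ = 645 K, P₂ = 649 kPa.
W = 0 (no volume change).
ΔU = nCvΔT = 4.43×20.8×(645−464) = 16700 J.
Q = ΔU = 16700 J.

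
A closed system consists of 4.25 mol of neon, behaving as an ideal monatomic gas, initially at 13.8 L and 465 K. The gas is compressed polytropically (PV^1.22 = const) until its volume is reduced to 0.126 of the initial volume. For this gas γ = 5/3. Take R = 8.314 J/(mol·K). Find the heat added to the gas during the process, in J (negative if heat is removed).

-28900 J

P₁ = nRT₁/V₁ = 4.25×8.314×465/13.8 = 1190 kPa.
Polytropic n=1.22: T₂ = T₁(V₁/V₂)^(n−1) = 465×(7.94)^0.22 = 733 K; P₂ = P₁(V₁/V₂)^n = 14900 kPa.
W = (P₁V₁−P₂V₂)/(n−1) = (1190×13.8−14900×1.74)/0.22 = -43100 J.
ΔU = nCvΔT = 4.25×12.5×(733−465) = 14200 J.
Q = ΔU + W = -28900 J.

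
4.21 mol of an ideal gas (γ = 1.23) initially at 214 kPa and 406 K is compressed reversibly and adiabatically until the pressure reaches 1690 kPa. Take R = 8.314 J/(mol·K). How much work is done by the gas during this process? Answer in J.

V₁ = nRT₁/P₁ = 4.21×8.314×406/214 = 66.4 L.
Adiabatic: T₂/T₁ = (P₂/P₁)^((γ−1)/γ) ⇒ T₂ = 406×(7.90)^0.187 = 598 K; V₂ = 12.4 L.
ΔU = nCvΔT = 4.21×36.1×(598−406) = 29100 J.
Q = 0 for an adiabatic process, so W = −ΔU = -29100 J.

-29100 J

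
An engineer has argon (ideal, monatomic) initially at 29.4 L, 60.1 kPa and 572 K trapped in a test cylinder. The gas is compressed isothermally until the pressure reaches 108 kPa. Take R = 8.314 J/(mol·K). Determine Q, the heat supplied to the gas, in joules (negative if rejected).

n = P₁V₁/(RT₁) = 60.1×29.4/(8.314×572) = 0.372 mol.
Isothermal: T stays 572 K; PV = const ⇒ V₂ = 16.4 L, P₂ = 108 kPa.
ΔU = 0 (ideal gas, T constant).
W = nRT ln(V₂/V₁) = 0.372×8.314×572×ln(0.556) = -1040 J.
Q = ΔU + W = -1040 J.

-1040 J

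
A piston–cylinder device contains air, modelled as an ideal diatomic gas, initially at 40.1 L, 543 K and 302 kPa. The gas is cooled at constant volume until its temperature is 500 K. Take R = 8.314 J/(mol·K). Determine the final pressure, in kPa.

278 kPa

Isochoric: V stays 40.1 L; P/T = const ⇒ T₂ = 500 K, P₂ = 278 kPa.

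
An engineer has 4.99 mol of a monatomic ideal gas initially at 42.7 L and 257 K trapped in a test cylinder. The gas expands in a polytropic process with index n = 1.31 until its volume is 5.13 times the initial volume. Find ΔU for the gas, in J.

-6360 J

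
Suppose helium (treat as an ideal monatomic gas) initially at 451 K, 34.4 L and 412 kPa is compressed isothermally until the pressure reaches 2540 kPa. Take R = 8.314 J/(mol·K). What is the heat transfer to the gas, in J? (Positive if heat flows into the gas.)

n = P₁V₁/(RT₁) = 412×34.4/(8.314×451) = 3.78 mol.
Isothermal: T stays 451 K; PV = const ⇒ V₂ = 5.58 L, P₂ = 2540 kPa.
ΔU = 0 (ideal gas, T constant).
W = nRT ln(V₂/V₁) = 3.78×8.314×451×ln(0.162) = -25800 J.
Q = ΔU + W = -25800 J.

-25800 J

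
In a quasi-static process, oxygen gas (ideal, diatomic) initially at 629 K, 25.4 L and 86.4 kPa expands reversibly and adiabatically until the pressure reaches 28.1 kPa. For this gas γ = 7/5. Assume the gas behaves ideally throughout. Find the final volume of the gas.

56.7 L

Adiabatic: T₂/T₁ = (P₂/P₁)^((γ−1)/γ) ⇒ T₂ = 629×(0.325)^0.286 = 456 K; V₂ = 56.7 L.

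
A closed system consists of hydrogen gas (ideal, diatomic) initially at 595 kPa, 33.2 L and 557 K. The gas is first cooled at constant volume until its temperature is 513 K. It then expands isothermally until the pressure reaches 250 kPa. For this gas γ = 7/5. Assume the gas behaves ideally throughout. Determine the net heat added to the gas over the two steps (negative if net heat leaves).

10400 J

n = P₁V₁/(RT₁) = 595×33.2/(8.314×557) = 4.27 mol.
Step 1 — Isochoric: V stays 33.2 L; P/T = const ⇒ T₂ = 513 K, P₂ = 548 kPa.
W = 0 (no volume change).
ΔU = nCvΔT = 4.27×20.8×(513−557) = -3900 J.
Q = ΔU = -3900 J.
State after step 1: P = 548 kPa, V = 33.2 L, T = 513 K.
Step 2 — Isothermal: T stays 513 K; PV = const ⇒ V₂ = 72.8 L, P₂ = 250 kPa.
ΔU = 0 (ideal gas, T constant).
W = nRT ln(V₂/V₁) = 4.27×8.314×513×ln(2.19) = 14300 J.
Q = ΔU + W = 14300 J.
Net over both steps: W = 14300 J, Q = 10400 J, ΔU = -3900 J.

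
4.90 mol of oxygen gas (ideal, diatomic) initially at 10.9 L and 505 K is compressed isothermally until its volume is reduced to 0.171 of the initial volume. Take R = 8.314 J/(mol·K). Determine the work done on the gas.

P₁ = nRT₁/V₁ = 4.90×8.314×505/10.9 = 1890 kPa.
Isothermal: T stays 505 K; PV = const ⇒ V₂ = 1.86 L, P₂ = 11000 kPa.
W = nRT ln(V₂/V₁) = 4.90×8.314×505×ln(0.171) = -36300 J.
Work done on the gas = −W_by = 36300 J.

36300 J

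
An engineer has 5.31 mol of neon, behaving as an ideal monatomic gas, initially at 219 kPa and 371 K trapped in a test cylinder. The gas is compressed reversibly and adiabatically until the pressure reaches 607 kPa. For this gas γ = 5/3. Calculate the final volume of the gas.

V₁ = nRT₁/P₁ = 5.31×8.314×371/219 = 74.8 L.
Adiabatic: T₂/T₁ = (P₂/P₁)^((γ−1)/γ) ⇒ T₂ = 371×(2.77)^0.400 = 558 K; V₂ = 40.6 L.

40.6 L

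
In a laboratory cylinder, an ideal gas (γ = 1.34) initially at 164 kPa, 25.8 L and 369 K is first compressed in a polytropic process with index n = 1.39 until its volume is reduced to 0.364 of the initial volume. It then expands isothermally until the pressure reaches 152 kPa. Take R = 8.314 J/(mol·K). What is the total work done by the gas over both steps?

4050 J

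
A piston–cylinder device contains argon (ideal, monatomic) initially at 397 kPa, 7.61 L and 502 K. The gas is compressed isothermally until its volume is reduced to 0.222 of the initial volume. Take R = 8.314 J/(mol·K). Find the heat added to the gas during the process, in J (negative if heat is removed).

n = P₁V₁/(RT₁) = 397×7.61/(8.314×502) = 0.724 mol.
Isothermal: T stays 502 K; PV = const ⇒ V₂ = 1.69 L, P₂ = 1790 kPa.
ΔU = 0 (ideal gas, T constant).
W = nRT ln(V₂/V₁) = 0.724×8.314×502×ln(0.222) = -4550 J.
Q = ΔU + W = -4550 J.

-4550 J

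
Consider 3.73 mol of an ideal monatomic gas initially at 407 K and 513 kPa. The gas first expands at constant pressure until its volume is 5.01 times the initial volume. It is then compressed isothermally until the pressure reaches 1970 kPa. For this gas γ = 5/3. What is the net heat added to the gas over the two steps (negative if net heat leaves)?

V₁ = nRT₁/P₁ = 3.73×8.314×407/513 = 24.6 L.
Step 1 — Isobaric: P stays 513 kPa; V/T = const ⇒ T₂ = 2040 K, V₂ = 123 L.
W = PΔV = 513×(123−24.6) kPa·L = 50600 J.
ΔU = nCvΔT = 3.73×12.5×(2040−407) = 75900 J.
Q = ΔU + W = nCpΔT = 127000 J.
State after step 1: P = 513 kPa, V = 123 L, T = 2040 K.
Step 2 — Isothermal: T stays 2040 K; PV = const ⇒ V₂ = 32.1 L, P₂ = 1970 kPa.
ΔU = 0 (ideal gas, T constant).
W = nRT ln(V₂/V₁) = 3.73×8.314×2040×ln(0.260) = -85100 J.
Q = ΔU + W = -85100 J.
Net over both steps: W = -34500 J, Q = 41400 J, ΔU = 75900 J.

41400 J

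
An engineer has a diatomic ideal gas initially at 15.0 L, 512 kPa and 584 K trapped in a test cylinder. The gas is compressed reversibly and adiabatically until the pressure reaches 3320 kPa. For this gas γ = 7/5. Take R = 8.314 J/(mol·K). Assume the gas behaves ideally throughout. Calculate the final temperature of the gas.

Adiabatic: T₂/T₁ = (P₂/P₁)^((γ−1)/γ) ⇒ T₂ = 584×(6.48)^0.286 = 996 K; V₂ = 3.95 L.

996 K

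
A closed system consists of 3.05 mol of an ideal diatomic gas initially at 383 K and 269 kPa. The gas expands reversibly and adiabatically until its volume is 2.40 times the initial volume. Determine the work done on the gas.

V₁ = nRT₁/P₁ = 3.05×8.314×383/269 = 36.1 L.
Adiabatic: TV^(γ−1) = const ⇒ T₂ = 383×(0.417)^0.400 = 270 K; PV^γ = const ⇒ P₂ = 79.0 kPa.
ΔU = nCvΔT = 3.05×20.8×(270−383) = -7170 J.
Q = 0 for an adiabatic process, so W = −ΔU = 7170 J.
Work done on the gas = −W_by = -7170 J.

-7170 J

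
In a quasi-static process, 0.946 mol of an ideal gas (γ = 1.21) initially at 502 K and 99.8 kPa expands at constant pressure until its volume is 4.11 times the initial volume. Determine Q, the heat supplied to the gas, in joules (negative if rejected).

70800 J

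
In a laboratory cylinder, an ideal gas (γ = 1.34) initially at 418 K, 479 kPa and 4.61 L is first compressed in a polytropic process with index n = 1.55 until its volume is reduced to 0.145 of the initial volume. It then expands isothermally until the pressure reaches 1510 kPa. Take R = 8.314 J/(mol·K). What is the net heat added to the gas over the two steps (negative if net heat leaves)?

16500 J

n = P₁V₁/(RT₁) = 479×4.61/(8.314×418) = 0.635 mol.
Step 1 — Polytropic n=1.55: T₂ = T₁(V₁/V₂)^(n−1) = 418×(6.90)^0.55 = 1210 K; P₂ = P₁(V₁/V₂)^n = 9550 kPa.
W = (P₁V₁−P₂V₂)/(n−1) = (479×4.61−9550×0.668)/0.55 = -7600 J.
ΔU = nCvΔT = 0.635×24.5×(1210−418) = 12300 J.
Q = ΔU + W = 4690 J.
State after step 1: P = 9550 kPa, V = 0.668 L, T = 1210 K.
Step 2 — Isothermal: T stays 1210 K; PV = const ⇒ V₂ = 4.23 L, P₂ = 1510 kPa.
ΔU = 0 (ideal gas, T constant).
W = nRT ln(V₂/V₁) = 0.635×8.314×1210×ln(6.33) = 11800 J.
Q = ΔU + W = 11800 J.
Net over both steps: W = 4190 J, Q = 16500 J, ΔU = 12300 J.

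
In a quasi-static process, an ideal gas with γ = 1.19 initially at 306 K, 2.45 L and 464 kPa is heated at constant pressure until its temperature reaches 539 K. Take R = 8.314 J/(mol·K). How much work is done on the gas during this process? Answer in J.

n = P₁V₁/(RT₁) = 464×2.45/(8.314×306) = 0.447 mol.
Isobaric: P stays 464 kPa; V/T = const ⇒ T₂ = 539 K, V₂ = 4.32 L.
W = PΔV = 464×(4.32−2.45) kPa·L = 866 J.
Work done on the gas = −W_by = -866 J.

-866 J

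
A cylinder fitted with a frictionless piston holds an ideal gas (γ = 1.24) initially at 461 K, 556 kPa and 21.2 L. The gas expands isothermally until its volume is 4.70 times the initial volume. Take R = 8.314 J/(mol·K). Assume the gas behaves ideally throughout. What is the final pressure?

Isothermal: T stays 461 K; PV = const ⇒ V₂ = 99.6 L, P₂ = 118 kPa.

118 kPa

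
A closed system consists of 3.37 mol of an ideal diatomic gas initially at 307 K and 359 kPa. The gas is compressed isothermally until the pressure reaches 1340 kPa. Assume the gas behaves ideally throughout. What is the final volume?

6.42 L

V₁ = nRT₁/P₁ = 3.37×8.314×307/359 = 24.0 L.
Isothermal: T stays 307 K; PV = const ⇒ V₂ = 6.42 L, P₂ = 1340 kPa.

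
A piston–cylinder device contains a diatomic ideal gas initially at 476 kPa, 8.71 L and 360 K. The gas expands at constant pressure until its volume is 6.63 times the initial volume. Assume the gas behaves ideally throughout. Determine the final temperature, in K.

2390 K

Isobaric: P stays 476 kPa; V/T = const ⇒ T₂ = 2390 K, V₂ = 57.7 L.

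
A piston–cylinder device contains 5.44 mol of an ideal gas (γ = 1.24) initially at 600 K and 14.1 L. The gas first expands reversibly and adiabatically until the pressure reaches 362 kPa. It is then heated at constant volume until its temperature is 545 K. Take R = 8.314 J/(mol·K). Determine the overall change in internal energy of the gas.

-10400 J

P₁ = nRT₁/V₁ = 5.44×8.314×600/14.1 = 1920 kPa.
Step 1 — Adiabatic: T₂/T₁ = (P₂/P₁)^((γ−1)/γ) ⇒ T₂ = 600×(0.188)^0.194 = 434 K; V₂ = 54.3 L.
ΔU = nCvΔT = 5.44×34.6×(434−600) = -31200 J.
Q = 0 for an adiabatic process, so W = −ΔU = 31200 J.
State after step 1: P = 362 kPa, V = 54.3 L, T = 434 K.
Step 2 — Isochoric: V stays 54.3 L; P/T = const ⇒ T₂ = 545 K, P₂ = 454 kPa.
W = 0 (no volume change).
ΔU = nCvΔT = 5.44×34.6×(545−434) = 20900 J.
Q = ΔU = 20900 J.
Net over both steps: W = 31200 J, Q = 20900 J, ΔU = -10400 J.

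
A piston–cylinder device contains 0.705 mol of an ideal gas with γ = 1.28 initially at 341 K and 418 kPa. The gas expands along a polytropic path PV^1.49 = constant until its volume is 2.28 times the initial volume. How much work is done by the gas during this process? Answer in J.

V₁ = nRT₁/P₁ = 0.705×8.314×341/418 = 4.78 L.
Polytropic n=1.49: T₂ = T₁(V₁/V₂)^(n−1) = 341×(0.439)^0.49 = 228 K; P₂ = P₁(V₁/V₂)^n = 122 kPa.
W = (P₁V₁−P₂V₂)/(n−1) = (418×4.78−122×10.9)/0.49 = 1360 J.

1360 J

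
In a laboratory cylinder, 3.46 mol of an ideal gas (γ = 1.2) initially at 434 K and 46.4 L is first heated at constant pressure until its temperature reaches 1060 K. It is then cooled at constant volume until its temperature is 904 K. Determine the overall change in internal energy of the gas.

P₁ = nRT₁/V₁ = 3.46×8.314×434/46.4 = 269 kPa.
Step 1 — Isobaric: P stays 269 kPa; V/T = const ⇒ T₂ = 1060 K, V₂ = 113 L.
W = PΔV = 269×(113−46.4) kPa·L = 18000 J.
ΔU = nCvΔT = 3.46×41.6×(1060−434) = 90000 J.
Q = ΔU + W = nCpΔT = 108000 J.
State after step 1: P = 269 kPa, V = 113 L, T = 1060 K.
Step 2 — Isochoric: V stays 113 L; P/T = const ⇒ T₂ = 904 K, P₂ = 229 kPa.
W = 0 (no volume change).
ΔU = nCvΔT = 3.46×41.6×(904−1060) = -22400 J.
Q = ΔU = -22400 J.
Net over both steps: W = 18000 J, Q = 85600 J, ΔU = 67600 J.

67600 J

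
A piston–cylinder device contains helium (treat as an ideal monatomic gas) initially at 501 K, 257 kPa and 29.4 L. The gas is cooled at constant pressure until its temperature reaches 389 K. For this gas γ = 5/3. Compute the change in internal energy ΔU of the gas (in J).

n = P₁V₁/(RT₁) = 257×29.4/(8.314×501) = 1.81 mol.
Isobaric: P stays 257 kPa; V/T = const ⇒ T₂ = 389 K, V₂ = 22.8 L.
For an ideal gas ΔU = nCvΔT with Cv = (3/2)R = 12.5 J/(mol·K).
ΔU = 1.81×12.5×(389−501) = -2530 J.

-2530 J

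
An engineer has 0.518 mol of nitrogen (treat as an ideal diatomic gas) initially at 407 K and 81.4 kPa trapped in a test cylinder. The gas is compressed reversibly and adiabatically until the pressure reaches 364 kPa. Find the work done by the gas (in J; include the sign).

-2340 J

V₁ = nRT₁/P₁ = 0.518×8.314×407/81.4 = 21.5 L.
Adiabatic: T₂/T₁ = (P₂/P₁)^((γ−1)/γ) ⇒ T₂ = 407×(4.47)^0.286 = 624 K; V₂ = 7.39 L.
ΔU = nCvΔT = 0.518×20.8×(624−407) = 2340 J.
Q = 0 for an adiabatic process, so W = −ΔU = -2340 J.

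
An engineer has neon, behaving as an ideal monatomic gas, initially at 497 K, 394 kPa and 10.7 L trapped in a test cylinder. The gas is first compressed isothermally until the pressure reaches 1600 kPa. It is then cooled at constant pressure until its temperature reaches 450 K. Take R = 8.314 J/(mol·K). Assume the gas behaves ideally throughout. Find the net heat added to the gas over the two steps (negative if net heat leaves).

-6900 J

n = P₁V₁/(RT₁) = 394×10.7/(8.314×497) = 1.02 mol.
Step 1 — Isothermal: T stays 497 K; PV = const ⇒ V₂ = 2.63 L, P₂ = 1600 kPa.
ΔU = 0 (ideal gas, T constant).
W = nRT ln(V₂/V₁) = 1.02×8.314×497×ln(0.246) = -5910 J.
Q = ΔU + W = -5910 J.
State after step 1: P = 1600 kPa, V = 2.63 L, T = 497 K.
Step 2 — Isobaric: P stays 1600 kPa; V/T = const ⇒ T₂ = 450 K, V₂ = 2.39 L.
W = PΔV = 1600×(2.39−2.63) kPa·L = -399 J.
ΔU = nCvΔT = 1.02×12.5×(450−497) = -598 J.
Q = ΔU + W = nCpΔT = -997 J.
Net over both steps: W = -6310 J, Q = -6900 J, ΔU = -598 J.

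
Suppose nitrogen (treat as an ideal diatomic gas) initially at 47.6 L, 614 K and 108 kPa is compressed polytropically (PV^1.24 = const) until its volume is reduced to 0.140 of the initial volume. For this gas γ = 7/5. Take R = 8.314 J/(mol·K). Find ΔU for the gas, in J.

7750 J

n = P₁V₁/(RT₁) = 108×47.6/(8.314×614) = 1.01 mol.
Polytropic n=1.24: T₂ = T₁(V₁/V₂)^(n−1) = 614×(7.14)^0.24 = 984 K; P₂ = P₁(V₁/V₂)^n = 1240 kPa.
For an ideal gas ΔU = nCvΔT with Cv = (5/2)R = 20.8 J/(mol·K).
ΔU = 1.01×20.8×(984−614) = 7750 J.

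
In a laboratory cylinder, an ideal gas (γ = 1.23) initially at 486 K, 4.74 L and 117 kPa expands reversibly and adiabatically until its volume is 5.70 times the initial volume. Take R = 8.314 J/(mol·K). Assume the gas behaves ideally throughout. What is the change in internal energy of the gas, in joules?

-795 J

n = P₁V₁/(RT₁) = 117×4.74/(8.314×486) = 0.137 mol.
Adiabatic: TV^(γ−1) = const ⇒ T₂ = 486×(0.175)^0.230 = 326 K; PV^γ = const ⇒ P₂ = 13.8 kPa.
For an ideal gas ΔU = nCvΔT with Cv = R/(γ−1) = 36.1 J/(mol·K).
ΔU = 0.137×36.1×(326−486) = -795 J.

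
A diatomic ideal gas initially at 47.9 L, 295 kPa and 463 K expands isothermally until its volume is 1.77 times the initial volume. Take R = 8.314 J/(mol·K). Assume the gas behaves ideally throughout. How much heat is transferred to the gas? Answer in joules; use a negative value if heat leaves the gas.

n = P₁V₁/(RT₁) = 295×47.9/(8.314×463) = 3.67 mol.
Isothermal: T stays 463 K; PV = const ⇒ V₂ = 84.8 L, P₂ = 167 kPa.
ΔU = 0 (ideal gas, T constant).
W = nRT ln(V₂/V₁) = 3.67×8.314×463×ln(1.77) = 8070 J.
Q = ΔU + W = 8070 J.

8070 J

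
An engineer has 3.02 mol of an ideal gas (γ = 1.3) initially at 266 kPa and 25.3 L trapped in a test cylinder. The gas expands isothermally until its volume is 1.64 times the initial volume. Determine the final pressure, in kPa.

T₁ = P₁V₁/(nR) = 266×25.3/(3.02×8.314) = 268 K.
Isothermal: T stays 268 K; PV = const ⇒ V₂ = 41.5 L, P₂ = 162 kPa.

162 kPa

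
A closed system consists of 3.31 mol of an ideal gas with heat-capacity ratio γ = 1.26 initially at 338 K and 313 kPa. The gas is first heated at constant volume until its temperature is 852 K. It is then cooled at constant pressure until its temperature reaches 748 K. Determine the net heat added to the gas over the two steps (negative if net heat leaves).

V₁ = nRT₁/P₁ = 3.31×8.314×338/313 = 29.7 L.
Step 1 — Isochoric: V stays 29.7 L; P/T = const ⇒ T₂ = 852 K, P₂ = 789 kPa.
W = 0 (no volume change).
ΔU = nCvΔT = 3.31×32.0×(852−338) = 54400 J.
Q = ΔU = 54400 J.
State after step 1: P = 789 kPa, V = 29.7 L, T = 852 K.
Step 2 — Isobaric: P stays 789 kPa; V/T = const ⇒ T₂ = 748 K, V₂ = 26.1 L.
W = PΔV = 789×(26.1−29.7) kPa·L = -2860 J.
ΔU = nCvΔT = 3.31×32.0×(748−852) = -11000 J.
Q = ΔU + W = nCpΔT = -13900 J.
Net over both steps: W = -2860 J, Q = 40500 J, ΔU = 43400 J.

40500 J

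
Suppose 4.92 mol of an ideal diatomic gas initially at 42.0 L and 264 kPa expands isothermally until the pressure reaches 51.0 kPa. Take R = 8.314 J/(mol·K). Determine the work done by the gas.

18200 J

T₁ = P₁V₁/(nR) = 264×42.0/(4.92×8.314) = 271 K.
Isothermal: T stays 271 K; PV = const ⇒ V₂ = 217 L, P₂ = 51.0 kPa.
W = nRT ln(V₂/V₁) = 4.92×8.314×271×ln(5.18) = 18200 J.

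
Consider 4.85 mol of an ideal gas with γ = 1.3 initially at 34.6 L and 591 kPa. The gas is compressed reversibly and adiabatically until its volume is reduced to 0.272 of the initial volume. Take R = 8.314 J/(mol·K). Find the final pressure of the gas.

3210 kPa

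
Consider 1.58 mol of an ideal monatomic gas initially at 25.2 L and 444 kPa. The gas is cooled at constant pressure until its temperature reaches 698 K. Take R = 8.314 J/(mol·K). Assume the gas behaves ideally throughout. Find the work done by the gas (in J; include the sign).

-2020 J

T₁ = P₁V₁/(nR) = 444×25.2/(1.58×8.314) = 852 K.
Isobaric: P stays 444 kPa; V/T = const ⇒ T₂ = 698 K, V₂ = 20.7 L.
W = PΔV = 444×(20.7−25.2) kPa·L = -2020 J.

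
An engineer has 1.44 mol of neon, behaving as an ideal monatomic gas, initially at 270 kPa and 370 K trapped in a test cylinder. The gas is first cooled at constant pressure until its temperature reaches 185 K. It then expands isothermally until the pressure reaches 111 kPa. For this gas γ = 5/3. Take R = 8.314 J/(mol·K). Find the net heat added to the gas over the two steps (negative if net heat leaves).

-3570 J

V₁ = nRT₁/P₁ = 1.44×8.314×370/270 = 16.4 L.
Step 1 — Isobaric: P stays 270 kPa; V/T = const ⇒ T₂ = 185 K, V₂ = 8.20 L.
W = PΔV = 270×(8.20−16.4) kPa·L = -2210 J.
ΔU = nCvΔT = 1.44×12.5×(185−370) = -3320 J.
Q = ΔU + W = nCpΔT = -5540 J.
State after step 1: P = 270 kPa, V = 8.20 L, T = 185 K.
Step 2 — Isothermal: T stays 185 K; PV = const ⇒ V₂ = 20.0 L, P₂ = 111 kPa.
ΔU = 0 (ideal gas, T constant).
W = nRT ln(V₂/V₁) = 1.44×8.314×185×ln(2.43) = 1970 J.
Q = ΔU + W = 1970 J.
Net over both steps: W = -246 J, Q = -3570 J, ΔU = -3320 J.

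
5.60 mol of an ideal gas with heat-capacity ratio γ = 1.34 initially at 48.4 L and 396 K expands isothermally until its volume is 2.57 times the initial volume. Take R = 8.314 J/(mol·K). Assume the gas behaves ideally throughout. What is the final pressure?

148 kPa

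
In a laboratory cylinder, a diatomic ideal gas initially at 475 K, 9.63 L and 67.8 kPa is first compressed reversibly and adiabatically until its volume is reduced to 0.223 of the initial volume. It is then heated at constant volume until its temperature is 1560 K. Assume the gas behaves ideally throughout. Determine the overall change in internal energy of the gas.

n = P₁V₁/(RT₁) = 67.8×9.63/(8.314×475) = 0.165 mol.
Step 1 — Adiabatic: TV^(γ−1) = const ⇒ T₂ = 475×(4.48)^0.400 = 866 K; PV^γ = const ⇒ P₂ = 554 kPa.
ΔU = nCvΔT = 0.165×20.8×(866−475) = 1340 J.
Q = 0 for an adiabatic process, so W = −ΔU = -1340 J.
State after step 1: P = 554 kPa, V = 2.15 L, T = 866 K.
Step 2 — Isochoric: V stays 2.15 L; P/T = const ⇒ T₂ = 1560 K, P₂ = 999 kPa.
W = 0 (no volume change).
ΔU = nCvΔT = 0.165×20.8×(1560−866) = 2390 J.
Q = ΔU = 2390 J.
Net over both steps: W = -1340 J, Q = 2390 J, ΔU = 3730 J.

3730 J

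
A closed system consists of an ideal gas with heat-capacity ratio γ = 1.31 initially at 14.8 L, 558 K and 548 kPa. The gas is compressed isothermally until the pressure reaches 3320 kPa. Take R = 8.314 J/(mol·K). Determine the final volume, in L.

Isothermal: T stays 558 K; PV = const ⇒ V₂ = 2.44 L, P₂ = 3320 kPa.

2.44 L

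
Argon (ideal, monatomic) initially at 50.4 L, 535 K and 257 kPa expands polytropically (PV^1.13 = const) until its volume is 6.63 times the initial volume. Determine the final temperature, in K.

Polytropic n=1.13: T₂ = T₁(V₁/V₂)^(n−1) = 535×(0.151)^0.13 = 418 K; P₂ = P₁(V₁/V₂)^n = 30.3 kPa.

418 K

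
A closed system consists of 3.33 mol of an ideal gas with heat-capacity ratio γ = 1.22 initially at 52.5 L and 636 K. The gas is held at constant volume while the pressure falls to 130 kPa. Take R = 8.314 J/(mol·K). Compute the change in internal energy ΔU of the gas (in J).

-49000 J

P₁ = nRT₁/V₁ = 3.33×8.314×636/52.5 = 335 kPa.
Isochoric: V stays 52.5 L; P/T = const ⇒ T₂ = 247 K, P₂ = 130 kPa.
For an ideal gas ΔU = nCvΔT with Cv = R/(γ−1) = 37.8 J/(mol·K).
ΔU = 3.33×37.8×(247−636) = -49000 J.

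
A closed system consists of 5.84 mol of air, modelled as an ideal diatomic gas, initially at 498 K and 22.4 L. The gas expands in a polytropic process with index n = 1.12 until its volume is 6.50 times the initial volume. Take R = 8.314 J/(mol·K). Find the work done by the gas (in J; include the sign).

40500 J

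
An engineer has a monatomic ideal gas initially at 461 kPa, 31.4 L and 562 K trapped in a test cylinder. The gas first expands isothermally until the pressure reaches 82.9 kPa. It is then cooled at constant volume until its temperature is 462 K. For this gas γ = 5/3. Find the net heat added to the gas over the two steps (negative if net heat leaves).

n = P₁V₁/(RT₁) = 461×31.4/(8.314×562) = 3.10 mol.
Step 1 — Isothermal: T stays 562 K; PV = const ⇒ V₂ = 175 L, P₂ = 82.9 kPa.
ΔU = 0 (ideal gas, T constant).
W = nRT ln(V₂/V₁) = 3.10×8.314×562×ln(5.56) = 24800 J.
Q = ΔU + W = 24800 J.
State after step 1: P = 82.9 kPa, V = 175 L, T = 562 K.
Step 2 — Isochoric: V stays 175 L; P/T = const ⇒ T₂ = 462 K, P₂ = 68.1 kPa.
W = 0 (no volume change).
ΔU = nCvΔT = 3.10×12.5×(462−562) = -3860 J.
Q = ΔU = -3860 J.
Net over both steps: W = 24800 J, Q = 21000 J, ΔU = -3860 J.

21000 J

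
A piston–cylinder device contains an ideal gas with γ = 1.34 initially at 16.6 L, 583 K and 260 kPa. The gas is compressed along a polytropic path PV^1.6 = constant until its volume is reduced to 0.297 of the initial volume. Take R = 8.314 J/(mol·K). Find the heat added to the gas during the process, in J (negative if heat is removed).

5900 J

n = P₁V₁/(RT₁) = 260×16.6/(8.314×583) = 0.890 mol.
Polytropic n=1.6: T₂ = T₁(V₁/V₂)^(n−1) = 583×(3.37)^0.60 = 1210 K; P₂ = P₁(V₁/V₂)^n = 1810 kPa.
W = (P₁V₁−P₂V₂)/(n−1) = (260×16.6−1810×4.93)/0.60 = -7710 J.
ΔU = nCvΔT = 0.890×24.5×(1210−583) = 13600 J.
Q = ΔU + W = 5900 J.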